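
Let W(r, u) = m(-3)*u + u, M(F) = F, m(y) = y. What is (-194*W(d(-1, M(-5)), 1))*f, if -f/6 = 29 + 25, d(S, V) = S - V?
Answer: -125712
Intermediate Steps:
W(r, u) = -2*u (W(r, u) = -3*u + u = -2*u)
f = -324 (f = -6*(29 + 25) = -6*54 = -324)
(-194*W(d(-1, M(-5)), 1))*f = -(-388)*(-324) = -194*(-2)*(-324) = 388*(-324) = -125712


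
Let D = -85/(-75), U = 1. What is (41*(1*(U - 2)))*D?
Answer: -697/15 ≈ -46.467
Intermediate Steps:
D = 17/15 (D = -85*(-1/75) = 17/15 ≈ 1.1333)
(41*(1*(U - 2)))*D = (41*(1*(1 - 2)))*(17/15) = (41*(1*(-1)))*(17/15) = (41*(-1))*(17/15) = -41*17/15 = -697/15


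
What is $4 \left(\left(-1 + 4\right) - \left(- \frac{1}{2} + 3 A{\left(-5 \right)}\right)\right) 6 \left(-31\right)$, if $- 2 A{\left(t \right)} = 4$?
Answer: $-7068$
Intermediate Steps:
$A{\left(t \right)} = -2$ ($A{\left(t \right)} = \left(- \frac{1}{2}\right) 4 = -2$)
$4 \left(\left(-1 + 4\right) - \left(- \frac{1}{2} + 3 A{\left(-5 \right)}\right)\right) 6 \left(-31\right) = 4 \left(\left(-1 + 4\right) + \left(\frac{3}{6} - \frac{3}{\frac{1}{-2}}\right)\right) 6 \left(-31\right) = 4 \left(3 + \left(3 \cdot \frac{1}{6} - \frac{3}{- \frac{1}{2}}\right)\right) 6 \left(-31\right) = 4 \left(3 + \left(\frac{1}{2} - -6\right)\right) 6 \left(-31\right) = 4 \left(3 + \left(\frac{1}{2} + 6\right)\right) 6 \left(-31\right) = 4 \left(3 + \frac{13}{2}\right) 6 \left(-31\right) = 4 \cdot \frac{19}{2} \cdot 6 \left(-31\right) = 38 \cdot 6 \left(-31\right) = 228 \left(-31\right) = -7068$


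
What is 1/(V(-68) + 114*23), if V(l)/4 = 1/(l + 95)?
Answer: 27/70798 ≈ 0.00038137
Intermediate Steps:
V(l) = 4/(95 + l) (V(l) = 4/(l + 95) = 4/(95 + l))
1/(V(-68) + 114*23) = 1/(4/(95 - 68) + 114*23) = 1/(4/27 + 2622) = 1/(70798/27) = 27/70798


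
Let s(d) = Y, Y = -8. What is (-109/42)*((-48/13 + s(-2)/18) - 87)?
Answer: 1162267/4914 ≈ 236.52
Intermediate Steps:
s(d) = -8
(-109/42)*((-48/13 + s(-2)/18) - 87) = (-109/42)*((-48/13 - 8/18) - 87) = (-109*1/42)*((-48*1/13 - 8*1/18) - 87) = -109*((-48/13 - 4/9) - 87)/42 = -109*(-484/117 - 87)/42 = -109/42*(-10663/117) = 1162267/4914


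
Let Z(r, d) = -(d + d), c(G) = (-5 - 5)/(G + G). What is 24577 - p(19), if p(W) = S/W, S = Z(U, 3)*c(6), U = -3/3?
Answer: 466958/19 ≈ 24577.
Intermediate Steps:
c(G) = -5/G (c(G) = -10*1/(2*G) = -5/G)
U = -1 (U = -3*⅓ = -1)
Z(r, d) = -2*d
S = 5 (S = (-2*3)*(-5/6) = -(-30)/6 = -6*(-⅚) = 5)
p(W) = 5/W
24577 - p(19) = 24577 - 5/19 = 466958/19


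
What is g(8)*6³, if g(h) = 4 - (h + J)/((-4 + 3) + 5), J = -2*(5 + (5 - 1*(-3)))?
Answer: 1836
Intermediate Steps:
J = -26 (J = -2*(5 + (5 + 3)) = -2*(5 + 8) = -2*13 = -26)
g(h) = 21/2 - h/4 (g(h) = 4 - (h - 26)/((-4 + 3) + 5) = 4 - (-26 + h)/(-1 + 5) = 4 - (-26 + h)/4 = 4 - (-13/2 + h/4) = 4 + (13/2 - h/4) = 21/2 - h/4)
g(8)*6³ = (21/2 - ¼*8)*6³ = (21/2 - 2)*216 = (17/2)*216 = 1836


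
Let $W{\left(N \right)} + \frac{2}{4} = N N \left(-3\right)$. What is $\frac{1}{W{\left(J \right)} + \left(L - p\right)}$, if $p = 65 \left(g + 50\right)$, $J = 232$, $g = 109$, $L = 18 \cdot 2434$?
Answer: $- \frac{2}{255991} \approx -7.8128 \cdot 10^{-6}$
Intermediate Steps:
$L = 43812$
$p = 10335$ ($p = 65 \left(109 + 50\right) = 65 \cdot 159 = 10335$)
$W{\left(N \right)} = - \frac{1}{2} - 3 N^{2}$ ($W{\left(N \right)} = - \frac{1}{2} + N N \left(-3\right) = - \frac{1}{2} + N^{2} \left(-3\right) = - \frac{1}{2} - 3 N^{2}$)
$\frac{1}{W{\left(J \right)} + \left(L - p\right)} = \frac{1}{\left(- \frac{1}{2} - 3 \cdot 232^{2}\right) + \left(43812 - 10335\right)} = \frac{1}{\left(- \frac{1}{2} - 161472\right) + \left(43812 - 10335\right)} = \frac{1}{\left(- \frac{1}{2} - 161472\right) + 33477} = \frac{1}{- \frac{322945}{2} + 33477} = \frac{1}{- \frac{255991}{2}} = - \frac{2}{255991}$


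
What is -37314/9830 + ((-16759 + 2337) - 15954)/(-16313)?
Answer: -155053601/80178395 ≈ -1.9339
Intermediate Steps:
-37314/9830 + ((-16759 + 2337) - 15954)/(-16313) = -37314*1/9830 + (-14422 - 15954)*(-1/16313) = -18657/4915 - 30376*(-1/16313) = -18657/4915 + 30376/16313 = -155053601/80178395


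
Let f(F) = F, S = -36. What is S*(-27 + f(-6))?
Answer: 1188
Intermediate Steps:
S*(-27 + f(-6)) = -36*(-27 - 6) = -36*(-33) = 1188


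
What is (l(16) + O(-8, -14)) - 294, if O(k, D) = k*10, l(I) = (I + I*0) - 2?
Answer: -360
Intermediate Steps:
l(I) = -2 + I (l(I) = (I + 0) - 2 = I - 2 = -2 + I)
O(k, D) = 10*k
(l(16) + O(-8, -14)) - 294 = ((-2 + 16) + 10*(-8)) - 294 = (14 - 80) - 294 = -66 - 294 = -360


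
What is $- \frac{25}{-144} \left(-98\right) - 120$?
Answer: $- \frac{9865}{72} \approx -137.01$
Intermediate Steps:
$- \frac{25}{-144} \left(-98\right) - 120 = \left(-25\right) \left(- \frac{1}{144}\right) \left(-98\right) - 120 = \frac{25}{144} \left(-98\right) - 120 = - \frac{1225}{72} - 120 = - \frac{9865}{72}$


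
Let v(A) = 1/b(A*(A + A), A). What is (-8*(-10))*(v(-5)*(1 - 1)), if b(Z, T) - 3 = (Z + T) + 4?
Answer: 0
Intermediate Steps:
b(Z, T) = 7 + T + Z (b(Z, T) = 3 + ((Z + T) + 4) = 3 + ((T + Z) + 4) = 3 + (4 + T + Z) = 7 + T + Z)
v(A) = 1/(7 + A + 2*A²) (v(A) = 1/(7 + A + A*(A + A)) = 1/(7 + A + A*(2*A)) = 1/(7 + A + 2*A²))
(-8*(-10))*(v(-5)*(1 - 1)) = (-8*(-10))*((1 - 1)/(7 - 5 + 2*(-5)²)) = 80*(0/(7 - 5 + 2*25)) = 80*(0/(7 - 5 + 50)) = 80*(0/52) = 80*((1/52)*0) = 80*0 = 0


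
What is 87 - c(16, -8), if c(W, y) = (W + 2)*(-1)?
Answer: 105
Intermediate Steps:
c(W, y) = -2 - W (c(W, y) = (2 + W)*(-1) = -2 - W)
87 - c(16, -8) = 87 - (-2 - 1*16) = 87 - (-2 - 16) = 87 - 1*(-18) = 87 + 18 = 105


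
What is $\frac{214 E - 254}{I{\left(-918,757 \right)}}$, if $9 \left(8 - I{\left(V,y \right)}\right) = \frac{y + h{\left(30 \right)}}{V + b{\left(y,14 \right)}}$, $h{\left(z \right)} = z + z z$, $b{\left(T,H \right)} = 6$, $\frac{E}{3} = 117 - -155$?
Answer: $\frac{30451680}{1433} \approx 21250.0$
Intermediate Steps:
$E = 816$ ($E = 3 \left(117 - -155\right) = 3 \left(117 + 155\right) = 3 \cdot 272 = 816$)
$h{\left(z \right)} = z + z^{2}$
$I{\left(V,y \right)} = 8 - \frac{930 + y}{9 \left(6 + V\right)}$ ($I{\left(V,y \right)} = 8 - \frac{\left(y + 30 \left(1 + 30\right)\right) \frac{1}{V + 6}}{9} = 8 - \frac{\left(y + 30 \cdot 31\right) \frac{1}{6 + V}}{9} = 8 - \frac{\left(y + 930\right) \frac{1}{6 + V}}{9} = 8 - \frac{\left(930 + y\right) \frac{1}{6 + V}}{9} = 8 - \frac{\frac{1}{6 + V} \left(930 + y\right)}{9} = 8 - \frac{930 + y}{9 \left(6 + V\right)}$)
$\frac{214 E - 254}{I{\left(-918,757 \right)}} = \frac{214 \cdot 816 - 254}{\frac{1}{9} \frac{1}{6 - 918} \left(-498 - 757 + 72 \left(-918\right)\right)} = \frac{174624 - 254}{\frac{1}{9} \frac{1}{-912} \left(-498 - 757 - 66096\right)} = \frac{174370}{\frac{1}{9} \left(- \frac{1}{912}\right) \left(-67351\right)} = \frac{174370}{\frac{67351}{8208}} = 174370 \cdot \frac{8208}{67351} = \frac{30451680}{1433}$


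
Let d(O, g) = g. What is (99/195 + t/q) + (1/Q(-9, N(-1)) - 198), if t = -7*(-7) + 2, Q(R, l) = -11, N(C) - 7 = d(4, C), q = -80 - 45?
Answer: -3539093/17875 ≈ -197.99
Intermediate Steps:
q = -125
N(C) = 7 + C
t = 51 (t = 49 + 2 = 51)
(99/195 + t/q) + (1/Q(-9, N(-1)) - 198) = (99/195 + 51/(-125)) + (1/(-11) - 198) = (99*(1/195) + 51*(-1/125)) + (-1/11 - 198) = (33/65 - 51/125) - 2179/11 = 162/1625 - 2179/11 = -3539093/17875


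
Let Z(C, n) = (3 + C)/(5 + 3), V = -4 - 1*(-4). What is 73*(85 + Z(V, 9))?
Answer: 49859/8 ≈ 6232.4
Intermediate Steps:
V = 0 (V = -4 + 4 = 0)
Z(C, n) = 3/8 + C/8 (Z(C, n) = (3 + C)/8 = (3 + C)*(1/8) = 3/8 + C/8)
73*(85 + Z(V, 9)) = 73*(85 + (3/8 + (1/8)*0)) = 73*(85 + (3/8 + 0)) = 73*(85 + 3/8) = 73*(683/8) = 49859/8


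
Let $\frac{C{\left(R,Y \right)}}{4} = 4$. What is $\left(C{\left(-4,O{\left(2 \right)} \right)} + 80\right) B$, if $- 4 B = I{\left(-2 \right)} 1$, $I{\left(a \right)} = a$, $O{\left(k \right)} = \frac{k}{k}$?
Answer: $48$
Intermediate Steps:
$O{\left(k \right)} = 1$
$C{\left(R,Y \right)} = 16$ ($C{\left(R,Y \right)} = 4 \cdot 4 = 16$)
$B = \frac{1}{2}$ ($B = - \frac{\left(-2\right) 1}{4} = \left(- \frac{1}{4}\right) \left(-2\right) = \frac{1}{2} \approx 0.5$)
$\left(C{\left(-4,O{\left(2 \right)} \right)} + 80\right) B = \left(16 + 80\right) \frac{1}{2} = 96 \cdot \frac{1}{2} = 48$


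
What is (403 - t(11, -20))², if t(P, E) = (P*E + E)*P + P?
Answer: 9193024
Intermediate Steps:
t(P, E) = P + P*(E + E*P) (t(P, E) = (E*P + E)*P + P = (E + E*P)*P + P = P*(E + E*P) + P = P + P*(E + E*P))
(403 - t(11, -20))² = (403 - 11*(1 - 20 - 20*11))² = (403 - 11*(1 - 20 - 220))² = (403 - 11*(-239))² = (403 - 1*(-2629))² = (403 + 2629)² = 3032² = 9193024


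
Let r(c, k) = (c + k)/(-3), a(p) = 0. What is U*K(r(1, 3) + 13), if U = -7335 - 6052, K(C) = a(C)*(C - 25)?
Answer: 0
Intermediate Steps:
r(c, k) = -c/3 - k/3 (r(c, k) = (c + k)*(-⅓) = -c/3 - k/3)
K(C) = 0 (K(C) = 0*(C - 25) = 0*(-25 + C) = 0)
U = -13387
U*K(r(1, 3) + 13) = -13387*0 = 0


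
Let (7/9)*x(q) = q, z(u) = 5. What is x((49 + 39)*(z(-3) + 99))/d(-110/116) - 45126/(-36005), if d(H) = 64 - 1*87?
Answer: -2958394554/5796805 ≈ -510.35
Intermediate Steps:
d(H) = -23 (d(H) = 64 - 87 = -23)
x(q) = 9*q/7
x((49 + 39)*(z(-3) + 99))/d(-110/116) - 45126/(-36005) = (9*((49 + 39)*(5 + 99))/7)/(-23) - 45126/(-36005) = (9*(88*104)/7)*(-1/23) - 45126*(-1/36005) = ((9/7)*9152)*(-1/23) + 45126/36005 = (82368/7)*(-1/23) + 45126/36005 = -82368/161 + 45126/36005 = -2958394554/5796805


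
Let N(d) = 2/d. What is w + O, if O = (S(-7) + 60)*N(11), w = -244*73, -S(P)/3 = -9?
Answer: -195758/11 ≈ -17796.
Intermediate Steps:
S(P) = 27 (S(P) = -3*(-9) = 27)
w = -17812
O = 174/11 (O = (27 + 60)*(2/11) = 87*(2*(1/11)) = 87*(2/11) = 174/11 ≈ 15.818)
w + O = -17812 + 174/11 = -195758/11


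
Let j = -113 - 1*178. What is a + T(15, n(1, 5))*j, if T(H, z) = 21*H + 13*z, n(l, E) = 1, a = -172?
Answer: -95620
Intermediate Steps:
j = -291 (j = -113 - 178 = -291)
T(H, z) = 13*z + 21*H
a + T(15, n(1, 5))*j = -172 + (13*1 + 21*15)*(-291) = -172 + (13 + 315)*(-291) = -172 + 328*(-291) = -172 - 95448 = -95620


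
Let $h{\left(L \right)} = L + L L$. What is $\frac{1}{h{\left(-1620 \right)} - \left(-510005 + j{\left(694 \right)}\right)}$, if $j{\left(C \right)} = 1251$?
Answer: $\frac{1}{3131534} \approx 3.1933 \cdot 10^{-7}$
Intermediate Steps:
$h{\left(L \right)} = L + L^{2}$
$\frac{1}{h{\left(-1620 \right)} - \left(-510005 + j{\left(694 \right)}\right)} = \frac{1}{- 1620 \left(1 - 1620\right) + \left(510005 - 1251\right)} = \frac{1}{\left(-1620\right) \left(-1619\right) + \left(510005 - 1251\right)} = \frac{1}{2622780 + 508754} = \frac{1}{3131534}$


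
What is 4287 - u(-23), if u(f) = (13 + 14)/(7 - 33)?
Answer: 111489/26 ≈ 4288.0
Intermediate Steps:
u(f) = -27/26 (u(f) = 27/(-26) = 27*(-1/26) = -27/26)
4287 - u(-23) = 4287 - 1*(-27/26) = 4287 + 27/26 = 111489/26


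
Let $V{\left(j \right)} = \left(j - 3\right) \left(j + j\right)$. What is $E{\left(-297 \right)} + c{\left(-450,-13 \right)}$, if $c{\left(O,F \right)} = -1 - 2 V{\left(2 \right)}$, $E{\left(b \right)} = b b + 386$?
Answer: $88602$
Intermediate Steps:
$V{\left(j \right)} = 2 j \left(-3 + j\right)$ ($V{\left(j \right)} = \left(-3 + j\right) 2 j = 2 j \left(-3 + j\right)$)
$E{\left(b \right)} = 386 + b^{2}$ ($E{\left(b \right)} = b^{2} + 386 = 386 + b^{2}$)
$c{\left(O,F \right)} = 7$ ($c{\left(O,F \right)} = -1 - 2 \cdot 2 \cdot 2 \left(-3 + 2\right) = -1 - 2 \cdot 2 \cdot 2 \left(-1\right) = -1 - -8 = -1 + 8 = 7$)
$E{\left(-297 \right)} + c{\left(-450,-13 \right)} = \left(386 + \left(-297\right)^{2}\right) + 7 = \left(386 + 88209\right) + 7 = 88595 + 7 = 88602$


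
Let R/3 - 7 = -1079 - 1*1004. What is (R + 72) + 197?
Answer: -5959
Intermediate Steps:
R = -6228 (R = 21 + 3*(-1079 - 1*1004) = 21 + 3*(-1079 - 1004) = 21 + 3*(-2083) = 21 - 6249 = -6228)
(R + 72) + 197 = (-6228 + 72) + 197 = -6156 + 197 = -5959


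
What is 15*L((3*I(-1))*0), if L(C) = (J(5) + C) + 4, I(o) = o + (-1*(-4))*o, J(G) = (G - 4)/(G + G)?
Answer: 123/2 ≈ 61.500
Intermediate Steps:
J(G) = (-4 + G)/(2*G) (J(G) = (-4 + G)/((2*G)) = (-4 + G)*(1/(2*G)) = (-4 + G)/(2*G))
I(o) = 5*o (I(o) = o + 4*o = 5*o)
L(C) = 41/10 + C (L(C) = ((½)*(-4 + 5)/5 + C) + 4 = ((½)*(⅕)*1 + C) + 4 = (⅒ + C) + 4 = 41/10 + C)
15*L((3*I(-1))*0) = 15*(41/10 + (3*(5*(-1)))*0) = 15*(41/10 + (3*(-5))*0) = 15*(41/10 - 15*0) = 15*(41/10 + 0) = 15*(41/10) = 123/2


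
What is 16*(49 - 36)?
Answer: 208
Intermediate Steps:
16*(49 - 36) = 16*13 = 208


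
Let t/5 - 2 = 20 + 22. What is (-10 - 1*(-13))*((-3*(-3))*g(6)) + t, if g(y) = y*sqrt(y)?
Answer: 220 + 162*sqrt(6) ≈ 616.82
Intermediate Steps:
g(y) = y**(3/2)
t = 220 (t = 10 + 5*(20 + 22) = 10 + 5*42 = 10 + 210 = 220)
(-10 - 1*(-13))*((-3*(-3))*g(6)) + t = (-10 - 1*(-13))*((-3*(-3))*6**(3/2)) + 220 = (-10 + 13)*(9*(6*sqrt(6))) + 220 = 3*(54*sqrt(6)) + 220 = 162*sqrt(6) + 220 = 220 + 162*sqrt(6)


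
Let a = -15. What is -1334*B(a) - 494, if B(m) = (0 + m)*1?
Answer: 19516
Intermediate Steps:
B(m) = m (B(m) = m*1 = m)
-1334*B(a) - 494 = -1334*(-15) - 494 = 20010 - 494 = 19516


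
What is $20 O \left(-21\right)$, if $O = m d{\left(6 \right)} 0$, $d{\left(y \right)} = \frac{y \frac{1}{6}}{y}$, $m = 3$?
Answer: $0$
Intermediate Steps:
$d{\left(y \right)} = \frac{1}{6}$ ($d{\left(y \right)} = \frac{y \frac{1}{6}}{y} = \frac{\frac{1}{6} y}{y} = \frac{1}{6}$)
$O = 0$ ($O = 3 \cdot \frac{1}{6} \cdot 0 = \frac{1}{2} \cdot 0 = 0$)
$20 O \left(-21\right) = 20 \cdot 0 \left(-21\right) = 0 \left(-21\right) = 0$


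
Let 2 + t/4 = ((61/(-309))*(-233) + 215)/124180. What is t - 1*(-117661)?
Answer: 1128634132613/9592905 ≈ 1.1765e+5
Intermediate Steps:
t = -76662592/9592905 (t = -8 + 4*(((61/(-309))*(-233) + 215)/124180) = -8 + 4*(((61*(-1/309))*(-233) + 215)*(1/124180)) = -8 + 4*((-61/309*(-233) + 215)*(1/124180)) = -8 + 4*((14213/309 + 215)*(1/124180)) = -8 + 4*((80648/309)*(1/124180)) = -8 + 4*(20162/9592905) = -8 + 80648/9592905 = -76662592/9592905 ≈ -7.9916)
t - 1*(-117661) = -76662592/9592905 - 1*(-117661) = -76662592/9592905 + 117661 = 1128634132613/9592905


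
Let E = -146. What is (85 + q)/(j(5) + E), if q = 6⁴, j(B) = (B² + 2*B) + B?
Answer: -1381/106 ≈ -13.028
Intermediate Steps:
j(B) = B² + 3*B
q = 1296
(85 + q)/(j(5) + E) = (85 + 1296)/(5*(3 + 5) - 146) = 1381/(5*8 - 146) = 1381/(40 - 146) = 1381/(-106) = -1/106*1381 = -1381/106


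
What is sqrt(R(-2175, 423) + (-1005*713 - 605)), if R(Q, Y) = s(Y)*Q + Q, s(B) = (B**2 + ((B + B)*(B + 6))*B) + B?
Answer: I*sqrt(334299163295) ≈ 5.7819e+5*I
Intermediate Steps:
s(B) = B + B**2 + 2*B**2*(6 + B) (s(B) = (B**2 + ((2*B)*(6 + B))*B) + B = (B**2 + (2*B*(6 + B))*B) + B = (B**2 + 2*B**2*(6 + B)) + B = B + B**2 + 2*B**2*(6 + B))
R(Q, Y) = Q + Q*Y*(1 + 2*Y**2 + 13*Y) (R(Q, Y) = (Y*(1 + 2*Y**2 + 13*Y))*Q + Q = Q*Y*(1 + 2*Y**2 + 13*Y) + Q = Q + Q*Y*(1 + 2*Y**2 + 13*Y))
sqrt(R(-2175, 423) + (-1005*713 - 605)) = sqrt(-2175*(1 + 423*(1 + 2*423**2 + 13*423)) + (-1005*713 - 605)) = sqrt(-2175*(1 + 423*(1 + 2*178929 + 5499)) + (-716565 - 605)) = sqrt(-2175*(1 + 423*(1 + 357858 + 5499)) - 717170) = sqrt(-2175*(1 + 423*363358) - 717170) = sqrt(-2175*(1 + 153700434) - 717170) = sqrt(-2175*153700435 - 717170) = sqrt(-334298446125 - 717170) = sqrt(-334299163295) = I*sqrt(334299163295)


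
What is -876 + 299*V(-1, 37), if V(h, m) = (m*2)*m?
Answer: 817786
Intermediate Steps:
V(h, m) = 2*m² (V(h, m) = (2*m)*m = 2*m²)
-876 + 299*V(-1, 37) = -876 + 299*(2*37²) = -876 + 299*(2*1369) = -876 + 299*2738 = -876 + 818662 = 817786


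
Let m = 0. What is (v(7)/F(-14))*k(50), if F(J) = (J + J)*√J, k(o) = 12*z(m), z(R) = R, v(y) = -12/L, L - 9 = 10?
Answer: 0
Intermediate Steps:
L = 19 (L = 9 + 10 = 19)
v(y) = -12/19
k(o) = 0 (k(o) = 12*0 = 0)
F(J) = 2*J^(3/2) (F(J) = (2*J)*√J = 2*J^(3/2))
(v(7)/F(-14))*k(50) = -12*I*√14/392/19*0 = -3*I*√14/1862*0 = 0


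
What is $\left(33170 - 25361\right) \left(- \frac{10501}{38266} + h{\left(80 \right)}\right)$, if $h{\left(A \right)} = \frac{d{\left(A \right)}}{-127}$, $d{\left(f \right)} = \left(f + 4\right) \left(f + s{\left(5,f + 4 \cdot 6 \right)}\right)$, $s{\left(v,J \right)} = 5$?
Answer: $- \frac{112841228337}{255778} \approx -4.4117 \cdot 10^{5}$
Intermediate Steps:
$d{\left(f \right)} = \left(4 + f\right) \left(5 + f\right)$ ($d{\left(f \right)} = \left(f + 4\right) \left(f + 5\right) = \left(4 + f\right) \left(5 + f\right)$)
$h{\left(A \right)} = - \frac{20}{127} - \frac{9 A}{127} - \frac{A^{2}}{127}$ ($h{\left(A \right)} = \frac{20 + A^{2} + 9 A}{-127} = \left(20 + A^{2} + 9 A\right) \left(- \frac{1}{127}\right) = - \frac{20}{127} - \frac{9 A}{127} - \frac{A^{2}}{127}$)
$\left(33170 - 25361\right) \left(- \frac{10501}{38266} + h{\left(80 \right)}\right) = \left(33170 - 25361\right) \left(- \frac{10501}{38266} - \left(\frac{740}{127} + \frac{6400}{127}\right)\right) = 7809 \left(\left(-10501\right) \frac{1}{38266} - \frac{7140}{127}\right) = 7809 \left(- \frac{10501}{38266} - \frac{7140}{127}\right) = 7809 \left(- \frac{274552867}{4859782}\right) = - \frac{112841228337}{255778}$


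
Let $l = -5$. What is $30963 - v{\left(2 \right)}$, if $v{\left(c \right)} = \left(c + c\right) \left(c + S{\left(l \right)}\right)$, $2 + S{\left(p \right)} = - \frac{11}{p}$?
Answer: $\frac{154771}{5} \approx 30954.0$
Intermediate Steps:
$S{\left(p \right)} = -2 - \frac{11}{p}$
$v{\left(c \right)} = 2 c \left(\frac{1}{5} + c\right)$ ($v{\left(c \right)} = \left(c + c\right) \left(c - \left(2 + \frac{11}{-5}\right)\right) = 2 c \left(c - - \frac{1}{5}\right) = 2 c \left(c + \left(-2 + \frac{11}{5}\right)\right) = 2 c \left(c + \frac{1}{5}\right) = 2 c \left(\frac{1}{5} + c\right)$)
$30963 - v{\left(2 \right)} = 30963 - \frac{2}{5} \cdot 2 \left(1 + 5 \cdot 2\right) = 30963 - \frac{2}{5} \cdot 2 \left(1 + 10\right) = 30963 - \frac{2}{5} \cdot 2 \cdot 11 = 30963 - \frac{44}{5} = \frac{154771}{5}$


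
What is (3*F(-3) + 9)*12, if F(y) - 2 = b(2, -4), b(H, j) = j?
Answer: 36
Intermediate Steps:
F(y) = -2 (F(y) = 2 - 4 = -2)
(3*F(-3) + 9)*12 = (3*(-2) + 9)*12 = (-6 + 9)*12 = 3*12 = 36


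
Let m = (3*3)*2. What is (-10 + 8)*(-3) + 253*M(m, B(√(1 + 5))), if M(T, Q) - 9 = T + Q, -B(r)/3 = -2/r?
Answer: 6837 + 253*√6 ≈ 7456.7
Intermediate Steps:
m = 18 (m = 9*2 = 18)
B(r) = 6/r (B(r) = -(-6)/r = 6/r)
M(T, Q) = 9 + Q + T (M(T, Q) = 9 + (T + Q) = 9 + (Q + T) = 9 + Q + T)
(-10 + 8)*(-3) + 253*M(m, B(√(1 + 5))) = (-10 + 8)*(-3) + 253*(9 + 6/(√(1 + 5)) + 18) = -2*(-3) + 253*(9 + 6/(√6) + 18) = 6 + 253*(9 + 6*(√6/6) + 18) = 6 + 253*(9 + √6 + 18) = 6 + 253*(27 + √6) = 6 + (6831 + 253*√6) = 6837 + 253*√6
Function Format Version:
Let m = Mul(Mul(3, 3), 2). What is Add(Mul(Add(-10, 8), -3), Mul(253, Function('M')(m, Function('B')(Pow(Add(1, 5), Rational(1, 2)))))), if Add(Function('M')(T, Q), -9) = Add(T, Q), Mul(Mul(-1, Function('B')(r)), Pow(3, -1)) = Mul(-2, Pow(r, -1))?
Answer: Add(6837, Mul(253, Pow(6, Rational(1, 2)))) ≈ 7456.7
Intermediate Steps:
m = 18 (m = Mul(9, 2) = 18)
Function('B')(r) = Mul(6, Pow(r, -1)) (Function('B')(r) = Mul(-3, Mul(-2, Pow(r, -1))) = Mul(6, Pow(r, -1)))
Function('M')(T, Q) = Add(9, Q, T) (Function('M')(T, Q) = Add(9, Add(T, Q)) = Add(9, Add(Q, T)) = Add(9, Q, T))
Add(Mul(Add(-10, 8), -3), Mul(253, Function('M')(m, Function('B')(Pow(Add(1, 5), Rational(1, 2)))))) = Add(Mul(Add(-10, 8), -3), Mul(253, Add(9, Mul(6, Pow(Pow(Add(1, 5), Rational(1, 2)), -1)), 18))) = Add(Mul(-2, -3), Mul(253, Add(9, Mul(6, Pow(Pow(6, Rational(1, 2)), -1)), 18))) = Add(6, Mul(253, Add(9, Mul(6, Mul(Rational(1, 6), Pow(6, Rational(1, 2)))), 18))) = Add(6, Mul(253, Add(9, Pow(6, Rational(1, 2)), 18))) = Add(6, Mul(253, Add(27, Pow(6, Rational(1, 2))))) = Add(6, Add(6831, Mul(253, Pow(6, Rational(1, 2))))) = Add(6837, Mul(253, Pow(6, Rational(1, 2))))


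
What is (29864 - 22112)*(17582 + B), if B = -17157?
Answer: 3294600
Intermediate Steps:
(29864 - 22112)*(17582 + B) = (29864 - 22112)*(17582 - 17157) = 7752*425 = 3294600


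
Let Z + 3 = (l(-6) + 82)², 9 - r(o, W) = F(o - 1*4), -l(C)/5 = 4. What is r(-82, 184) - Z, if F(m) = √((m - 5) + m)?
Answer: -3832 - I*√177 ≈ -3832.0 - 13.304*I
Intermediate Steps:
l(C) = -20 (l(C) = -5*4 = -20)
F(m) = √(-5 + 2*m) (F(m) = √((-5 + m) + m) = √(-5 + 2*m))
r(o, W) = 9 - √(-13 + 2*o) (r(o, W) = 9 - √(-5 + 2*(o - 1*4)) = 9 - √(-5 + 2*(o - 4)) = 9 - √(-5 + 2*(-4 + o)) = 9 - √(-5 + (-8 + 2*o)) = 9 - √(-13 + 2*o))
Z = 3841 (Z = -3 + (-20 + 82)² = -3 + 62² = -3 + 3844 = 3841)
r(-82, 184) - Z = (9 - √(-13 + 2*(-82))) - 1*3841 = (9 - √(-13 - 164)) - 3841 = (9 - √(-177)) - 3841 = (9 - I*√177) - 3841 = -3832 - I*√177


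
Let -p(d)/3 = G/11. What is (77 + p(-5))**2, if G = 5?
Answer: 692224/121 ≈ 5720.9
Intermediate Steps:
p(d) = -15/11
(77 + p(-5))**2 = (77 - 15/11)**2 = (832/11)**2 = 692224/121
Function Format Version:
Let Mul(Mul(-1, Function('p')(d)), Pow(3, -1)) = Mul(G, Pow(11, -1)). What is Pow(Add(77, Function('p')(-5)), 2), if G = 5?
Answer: Rational(692224, 121) ≈ 5720.9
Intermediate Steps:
Function('p')(d) = Rational(-15, 11) (Function('p')(d) = Mul(-3, Mul(5, Pow(11, -1))) = Mul(-3, Mul(5, Rational(1, 11))) = Mul(-3, Rational(5, 11)) = Rational(-15, 11))
Pow(Add(77, Function('p')(-5)), 2) = Pow(Add(77, Rational(-15, 11)), 2) = Pow(Rational(832, 11), 2) = Rational(692224, 121)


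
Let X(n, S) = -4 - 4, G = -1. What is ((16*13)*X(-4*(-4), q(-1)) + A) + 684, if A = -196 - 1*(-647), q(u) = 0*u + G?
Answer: -529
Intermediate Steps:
q(u) = -1 (q(u) = 0*u - 1 = 0 - 1 = -1)
X(n, S) = -8
A = 451 (A = -196 + 647 = 451)
((16*13)*X(-4*(-4), q(-1)) + A) + 684 = ((16*13)*(-8) + 451) + 684 = (208*(-8) + 451) + 684 = (-1664 + 451) + 684 = -1213 + 684 = -529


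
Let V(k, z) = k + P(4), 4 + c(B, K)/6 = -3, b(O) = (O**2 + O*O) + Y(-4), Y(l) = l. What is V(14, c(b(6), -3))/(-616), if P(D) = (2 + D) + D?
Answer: -3/77 ≈ -0.038961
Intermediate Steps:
P(D) = 2 + 2*D
b(O) = -4 + 2*O**2 (b(O) = (O**2 + O*O) - 4 = (O**2 + O**2) - 4 = 2*O**2 - 4 = -4 + 2*O**2)
c(B, K) = -42 (c(B, K) = -24 + 6*(-3) = -24 - 18 = -42)
V(k, z) = 10 + k (V(k, z) = k + (2 + 2*4) = k + (2 + 8) = k + 10 = 10 + k)
V(14, c(b(6), -3))/(-616) = (10 + 14)/(-616) = 24*(-1/616) = -3/77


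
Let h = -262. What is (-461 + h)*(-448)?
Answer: 323904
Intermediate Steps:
(-461 + h)*(-448) = (-461 - 262)*(-448) = -723*(-448) = 323904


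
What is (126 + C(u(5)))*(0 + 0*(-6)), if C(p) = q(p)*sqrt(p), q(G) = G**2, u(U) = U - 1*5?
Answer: 0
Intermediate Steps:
u(U) = -5 + U (u(U) = U - 5 = -5 + U)
C(p) = p**(5/2) (C(p) = p**2*sqrt(p) = p**(5/2))
(126 + C(u(5)))*(0 + 0*(-6)) = (126 + (-5 + 5)**(5/2))*(0 + 0*(-6)) = (126 + 0**(5/2))*(0 + 0) = (126 + 0)*0 = 126*0 = 0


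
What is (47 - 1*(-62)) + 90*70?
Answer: 6409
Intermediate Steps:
(47 - 1*(-62)) + 90*70 = (47 + 62) + 6300 = 109 + 6300 = 6409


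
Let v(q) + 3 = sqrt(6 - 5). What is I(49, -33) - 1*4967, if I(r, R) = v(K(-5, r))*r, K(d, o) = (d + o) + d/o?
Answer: -5065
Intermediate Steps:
K(d, o) = d + o + d/o
v(q) = -2 (v(q) = -3 + sqrt(6 - 5) = -3 + sqrt(1) = -3 + 1 = -2)
I(r, R) = -2*r
I(49, -33) - 1*4967 = -2*49 - 1*4967 = -98 - 4967 = -5065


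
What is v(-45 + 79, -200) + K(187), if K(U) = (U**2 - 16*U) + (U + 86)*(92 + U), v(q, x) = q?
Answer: 108178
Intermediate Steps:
K(U) = U**2 - 16*U + (86 + U)*(92 + U) (K(U) = (U**2 - 16*U) + (86 + U)*(92 + U) = U**2 - 16*U + (86 + U)*(92 + U))
v(-45 + 79, -200) + K(187) = (-45 + 79) + (7912 + 2*187**2 + 162*187) = 34 + (7912 + 2*34969 + 30294) = 34 + (7912 + 69938 + 30294) = 34 + 108144 = 108178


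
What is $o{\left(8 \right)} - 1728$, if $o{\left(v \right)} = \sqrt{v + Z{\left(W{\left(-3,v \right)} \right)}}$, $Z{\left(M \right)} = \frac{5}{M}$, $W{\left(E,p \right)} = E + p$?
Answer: $-1725$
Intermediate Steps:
$o{\left(v \right)} = \sqrt{v + \frac{5}{-3 + v}}$
$o{\left(8 \right)} - 1728 = \sqrt{\frac{5 + 8 \left(-3 + 8\right)}{-3 + 8}} - 1728 = \sqrt{\frac{5 + 8 \cdot 5}{5}} - 1728 = \sqrt{\frac{5 + 40}{5}} - 1728 = \sqrt{\frac{1}{5} \cdot 45} - 1728 = \sqrt{9} - 1728 = 3 - 1728 = -1725$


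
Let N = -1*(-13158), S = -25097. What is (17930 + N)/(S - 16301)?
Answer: -15544/20699 ≈ -0.75095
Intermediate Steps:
N = 13158
(17930 + N)/(S - 16301) = (17930 + 13158)/(-25097 - 16301) = 31088/(-41398) = 31088*(-1/41398) = -15544/20699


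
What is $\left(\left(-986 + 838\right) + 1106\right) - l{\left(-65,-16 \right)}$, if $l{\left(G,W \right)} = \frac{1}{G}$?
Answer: $\frac{62271}{65} \approx 958.02$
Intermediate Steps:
$\left(\left(-986 + 838\right) + 1106\right) - l{\left(-65,-16 \right)} = \left(\left(-986 + 838\right) + 1106\right) - \frac{1}{-65} = \left(-148 + 1106\right) - - \frac{1}{65} = 958 + \frac{1}{65} = \frac{62271}{65}$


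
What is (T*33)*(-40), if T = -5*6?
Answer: 39600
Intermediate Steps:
T = -30
(T*33)*(-40) = -30*33*(-40) = -990*(-40) = 39600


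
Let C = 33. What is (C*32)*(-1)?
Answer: -1056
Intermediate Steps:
(C*32)*(-1) = (33*32)*(-1) = 1056*(-1) = -1056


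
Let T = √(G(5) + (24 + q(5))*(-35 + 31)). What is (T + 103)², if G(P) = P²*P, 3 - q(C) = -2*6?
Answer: (103 + I*√31)² ≈ 10578.0 + 1147.0*I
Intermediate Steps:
q(C) = 15 (q(C) = 3 - (-2)*6 = 3 - 1*(-12) = 3 + 12 = 15)
G(P) = P³
T = I*√31 (T = √(5³ + (24 + 15)*(-35 + 31)) = √(125 + 39*(-4)) = √(125 - 156) = √(-31) = I*√31 ≈ 5.5678*I)
(T + 103)² = (I*√31 + 103)² = (103 + I*√31)²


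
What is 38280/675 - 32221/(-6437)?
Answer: 17877169/289665 ≈ 61.717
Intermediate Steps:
38280/675 - 32221/(-6437) = 38280*(1/675) - 32221*(-1/6437) = 2552/45 + 32221/6437 = 17877169/289665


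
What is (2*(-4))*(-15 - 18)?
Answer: 264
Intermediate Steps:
(2*(-4))*(-15 - 18) = -8*(-33) = 264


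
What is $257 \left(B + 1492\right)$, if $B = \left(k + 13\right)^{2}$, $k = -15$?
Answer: $384472$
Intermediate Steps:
$B = 4$ ($B = \left(-15 + 13\right)^{2} = \left(-2\right)^{2} = 4$)
$257 \left(B + 1492\right) = 257 \left(4 + 1492\right) = 257 \cdot 1496 = 384472$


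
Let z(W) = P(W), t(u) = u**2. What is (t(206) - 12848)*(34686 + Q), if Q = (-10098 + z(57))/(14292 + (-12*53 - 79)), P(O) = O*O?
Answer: 13933728101124/13577 ≈ 1.0263e+9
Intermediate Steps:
P(O) = O**2
z(W) = W**2
Q = -6849/13577 (Q = (-10098 + 57**2)/(14292 + (-12*53 - 79)) = (-10098 + 3249)/(14292 + (-636 - 79)) = -6849/(14292 - 715) = -6849/13577 ≈ -0.50446)
(t(206) - 12848)*(34686 + Q) = (206**2 - 12848)*(34686 - 6849/13577) = (42436 - 12848)*(470924973/13577) = 29588*(470924973/13577) = 13933728101124/13577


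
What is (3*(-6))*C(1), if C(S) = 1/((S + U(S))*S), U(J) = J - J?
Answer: -18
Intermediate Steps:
U(J) = 0
C(S) = S⁻² (C(S) = 1/((S + 0)*S) = 1/(S*S) = S⁻²)
(3*(-6))*C(1) = (3*(-6))/1² = -18*1 = -18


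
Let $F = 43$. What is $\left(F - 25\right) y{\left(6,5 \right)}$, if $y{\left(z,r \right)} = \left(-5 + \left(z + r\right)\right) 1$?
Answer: $108$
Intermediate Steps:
$y{\left(z,r \right)} = -5 + r + z$ ($y{\left(z,r \right)} = \left(-5 + \left(r + z\right)\right) 1 = \left(-5 + r + z\right) 1 = -5 + r + z$)
$\left(F - 25\right) y{\left(6,5 \right)} = \left(43 - 25\right) \left(-5 + 5 + 6\right) = 18 \cdot 6 = 108$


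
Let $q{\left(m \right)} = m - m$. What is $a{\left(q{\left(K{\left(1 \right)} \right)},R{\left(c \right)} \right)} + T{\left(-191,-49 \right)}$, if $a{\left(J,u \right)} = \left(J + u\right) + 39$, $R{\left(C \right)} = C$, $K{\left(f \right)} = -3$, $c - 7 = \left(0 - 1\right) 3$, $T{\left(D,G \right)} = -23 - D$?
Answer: $211$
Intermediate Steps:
$c = 4$ ($c = 7 + \left(0 - 1\right) 3 = 7 - 3 = 4$)
$q{\left(m \right)} = 0$
$a{\left(J,u \right)} = 39 + J + u$
$a{\left(q{\left(K{\left(1 \right)} \right)},R{\left(c \right)} \right)} + T{\left(-191,-49 \right)} = \left(39 + 0 + 4\right) - -168 = 43 + \left(-23 + 191\right) = 43 + 168 = 211$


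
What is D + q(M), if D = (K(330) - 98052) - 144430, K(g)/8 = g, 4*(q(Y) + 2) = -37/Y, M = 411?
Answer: -394303573/1644 ≈ -2.3984e+5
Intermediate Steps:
q(Y) = -2 - 37/(4*Y) (q(Y) = -2 + (-37/Y)/4 = -2 - 37/(4*Y))
K(g) = 8*g
D = -239842 (D = (8*330 - 98052) - 144430 = (2640 - 98052) - 144430 = -95412 - 144430 = -239842)
D + q(M) = -239842 + (-2 - 37/4/411) = -239842 + (-2 - 37/4*1/411) = -239842 + (-2 - 37/1644) = -239842 - 3325/1644 = -394303573/1644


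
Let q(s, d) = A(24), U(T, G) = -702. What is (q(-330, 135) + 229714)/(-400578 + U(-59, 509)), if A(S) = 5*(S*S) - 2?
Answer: -14537/25080 ≈ -0.57963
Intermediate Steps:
A(S) = -2 + 5*S² (A(S) = 5*S² - 2 = -2 + 5*S²)
q(s, d) = 2878 (q(s, d) = -2 + 5*24² = -2 + 5*576 = -2 + 2880 = 2878)
(q(-330, 135) + 229714)/(-400578 + U(-59, 509)) = (2878 + 229714)/(-400578 - 702) = 232592/(-401280) = 232592*(-1/401280) = -14537/25080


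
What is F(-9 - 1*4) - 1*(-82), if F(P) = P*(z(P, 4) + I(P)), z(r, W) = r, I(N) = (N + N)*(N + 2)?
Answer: -3467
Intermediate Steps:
I(N) = 2*N*(2 + N) (I(N) = (2*N)*(2 + N) = 2*N*(2 + N))
F(P) = P*(P + 2*P*(2 + P))
F(-9 - 1*4) - 1*(-82) = (-9 - 1*4)²*(5 + 2*(-9 - 1*4)) - 1*(-82) = (-9 - 4)²*(5 + 2*(-9 - 4)) + 82 = (-13)²*(5 + 2*(-13)) + 82 = 169*(5 - 26) + 82 = 169*(-21) + 82 = -3549 + 82 = -3467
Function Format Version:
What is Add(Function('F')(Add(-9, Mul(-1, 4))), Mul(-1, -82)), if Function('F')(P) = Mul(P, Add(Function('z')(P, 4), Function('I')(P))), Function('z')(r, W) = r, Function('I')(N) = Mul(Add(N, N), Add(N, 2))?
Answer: -3467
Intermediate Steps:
Function('I')(N) = Mul(2, N, Add(2, N)) (Function('I')(N) = Mul(Mul(2, N), Add(2, N)) = Mul(2, N, Add(2, N)))
Function('F')(P) = Mul(P, Add(P, Mul(2, P, Add(2, P))))
Add(Function('F')(Add(-9, Mul(-1, 4))), Mul(-1, -82)) = Add(Mul(Pow(Add(-9, Mul(-1, 4)), 2), Add(5, Mul(2, Add(-9, Mul(-1, 4))))), Mul(-1, -82)) = Add(Mul(Pow(Add(-9, -4), 2), Add(5, Mul(2, Add(-9, -4)))), 82) = Add(Mul(Pow(-13, 2), Add(5, Mul(2, -13))), 82) = Add(Mul(169, Add(5, -26)), 82) = Add(Mul(169, -21), 82) = Add(-3549, 82) = -3467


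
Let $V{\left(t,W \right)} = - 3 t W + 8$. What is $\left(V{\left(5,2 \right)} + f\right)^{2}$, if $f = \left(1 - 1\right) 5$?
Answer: $484$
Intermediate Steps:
$f = 0$ ($f = 0 \cdot 5 = 0$)
$V{\left(t,W \right)} = 8 - 3 W t$ ($V{\left(t,W \right)} = - 3 W t + 8 = 8 - 3 W t$)
$\left(V{\left(5,2 \right)} + f\right)^{2} = \left(\left(8 - 6 \cdot 5\right) + 0\right)^{2} = \left(\left(8 - 30\right) + 0\right)^{2} = \left(-22 + 0\right)^{2} = \left(-22\right)^{2} = 484$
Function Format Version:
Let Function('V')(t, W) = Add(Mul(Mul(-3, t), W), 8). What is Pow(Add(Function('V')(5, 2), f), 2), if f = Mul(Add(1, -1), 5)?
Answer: 484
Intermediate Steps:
f = 0 (f = Mul(0, 5) = 0)
Function('V')(t, W) = Add(8, Mul(-3, W, t)) (Function('V')(t, W) = Add(Mul(-3, W, t), 8) = Add(8, Mul(-3, W, t)))
Pow(Add(Function('V')(5, 2), f), 2) = Pow(Add(Add(8, Mul(-3, 2, 5)), 0), 2) = Pow(Add(Add(8, -30), 0), 2) = Pow(Add(-22, 0), 2) = Pow(-22, 2) = 484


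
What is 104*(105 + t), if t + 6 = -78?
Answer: 2184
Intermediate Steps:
t = -84 (t = -6 - 78 = -84)
104*(105 + t) = 104*(105 - 84) = 104*21 = 2184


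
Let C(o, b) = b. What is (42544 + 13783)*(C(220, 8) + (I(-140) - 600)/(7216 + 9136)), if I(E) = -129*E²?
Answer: -16885313771/2044 ≈ -8.2609e+6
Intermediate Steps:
(42544 + 13783)*(C(220, 8) + (I(-140) - 600)/(7216 + 9136)) = (42544 + 13783)*(8 + (-129*(-140)² - 600)/(7216 + 9136)) = 56327*(8 + (-129*19600 - 600)/16352) = 56327*(8 + (-2528400 - 600)*(1/16352)) = 56327*(8 - 2529000*1/16352) = 56327*(8 - 316125/2044) = 56327*(-299773/2044) = -16885313771/2044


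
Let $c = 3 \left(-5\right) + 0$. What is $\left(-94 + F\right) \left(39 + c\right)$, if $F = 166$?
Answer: $1728$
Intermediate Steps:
$c = -15$ ($c = -15 + 0 = -15$)
$\left(-94 + F\right) \left(39 + c\right) = \left(-94 + 166\right) \left(39 - 15\right) = 72 \cdot 24 = 1728$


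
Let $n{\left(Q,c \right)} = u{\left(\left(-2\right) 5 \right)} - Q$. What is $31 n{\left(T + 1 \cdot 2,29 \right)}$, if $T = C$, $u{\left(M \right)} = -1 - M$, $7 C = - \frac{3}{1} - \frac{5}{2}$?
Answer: $\frac{3379}{14} \approx 241.36$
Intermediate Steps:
$C = - \frac{11}{14}$ ($C = \frac{- \frac{3}{1} - \frac{5}{2}}{7} = \frac{\left(-3\right) 1 - \frac{5}{2}}{7} = \frac{-3 - \frac{5}{2}}{7} = \frac{1}{7} \left(- \frac{11}{2}\right) = - \frac{11}{14} \approx -0.78571$)
$T = - \frac{11}{14} \approx -0.78571$
$n{\left(Q,c \right)} = 9 - Q$ ($n{\left(Q,c \right)} = \left(-1 - \left(-2\right) 5\right) - Q = \left(-1 - -10\right) - Q = \left(-1 + 10\right) - Q = 9 - Q$)
$31 n{\left(T + 1 \cdot 2,29 \right)} = 31 \left(9 - \left(- \frac{11}{14} + 1 \cdot 2\right)\right) = 31 \left(9 - \left(- \frac{11}{14} + 2\right)\right) = 31 \left(9 - \frac{17}{14}\right) = 31 \cdot \frac{109}{14} = \frac{3379}{14}$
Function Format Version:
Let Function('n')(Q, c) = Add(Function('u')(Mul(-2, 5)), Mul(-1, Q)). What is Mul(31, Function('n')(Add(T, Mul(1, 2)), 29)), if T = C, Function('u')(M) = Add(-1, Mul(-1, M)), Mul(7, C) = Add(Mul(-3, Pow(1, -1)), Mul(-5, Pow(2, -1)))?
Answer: Rational(3379, 14) ≈ 241.36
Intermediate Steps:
C = Rational(-11, 14) (C = Mul(Rational(1, 7), Add(Mul(-3, Pow(1, -1)), Mul(-5, Pow(2, -1)))) = Mul(Rational(1, 7), Add(Mul(-3, 1), Mul(-5, Rational(1, 2)))) = Mul(Rational(1, 7), Add(-3, Rational(-5, 2))) = Mul(Rational(1, 7), Rational(-11, 2)) = Rational(-11, 14) ≈ -0.78571)
T = Rational(-11, 14) ≈ -0.78571
Function('n')(Q, c) = Add(9, Mul(-1, Q)) (Function('n')(Q, c) = Add(Add(-1, Mul(-1, Mul(-2, 5))), Mul(-1, Q)) = Add(Add(-1, Mul(-1, -10)), Mul(-1, Q)) = Add(Add(-1, 10), Mul(-1, Q)) = Add(9, Mul(-1, Q)))
Mul(31, Function('n')(Add(T, Mul(1, 2)), 29)) = Mul(31, Add(9, Mul(-1, Add(Rational(-11, 14), Mul(1, 2))))) = Mul(31, Add(9, Mul(-1, Add(Rational(-11, 14), 2)))) = Mul(31, Add(9, Mul(-1, Rational(17, 14)))) = Mul(31, Add(9, Rational(-17, 14))) = Mul(31, Rational(109, 14)) = Rational(3379, 14)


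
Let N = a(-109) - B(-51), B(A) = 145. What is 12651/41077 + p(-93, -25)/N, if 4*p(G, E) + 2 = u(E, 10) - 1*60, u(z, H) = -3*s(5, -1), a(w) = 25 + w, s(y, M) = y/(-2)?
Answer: 27654025/75253064 ≈ 0.36748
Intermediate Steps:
s(y, M) = -y/2 (s(y, M) = y*(-½) = -y/2)
u(z, H) = 15/2 (u(z, H) = -(-3)*5/2 = -3*(-5/2) = 15/2)
N = -229 (N = (25 - 109) - 1*145 = -84 - 145 = -229)
p(G, E) = -109/8 (p(G, E) = -½ + (15/2 - 1*60)/4 = -½ + (15/2 - 60)/4 = -½ + (¼)*(-105/2) = -½ - 105/8 = -109/8)
12651/41077 + p(-93, -25)/N = 12651/41077 - 109/8/(-229) = 12651*(1/41077) - 109/8*(-1/229) = 12651/41077 + 109/1832 = 27654025/75253064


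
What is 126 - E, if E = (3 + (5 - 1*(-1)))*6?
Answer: 72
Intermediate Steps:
E = 54 (E = (3 + (5 + 1))*6 = (3 + 6)*6 = 9*6 = 54)
126 - E = 126 - 1*54 = 126 - 54 = 72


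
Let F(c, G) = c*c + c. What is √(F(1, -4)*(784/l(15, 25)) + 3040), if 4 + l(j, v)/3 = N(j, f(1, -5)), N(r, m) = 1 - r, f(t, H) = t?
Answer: 4*√15243/9 ≈ 54.872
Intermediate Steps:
l(j, v) = -9 - 3*j (l(j, v) = -12 + 3*(1 - j) = -12 + (3 - 3*j) = -9 - 3*j)
F(c, G) = c + c² (F(c, G) = c² + c = c + c²)
√(F(1, -4)*(784/l(15, 25)) + 3040) = √((1*(1 + 1))*(784/(-9 - 3*15)) + 3040) = √((1*2)*(784/(-9 - 45)) + 3040) = √(2*(784/(-54)) + 3040) = √(2*(784*(-1/54)) + 3040) = √(2*(-392/27) + 3040) = √(-784/27 + 3040) = √(81296/27) = 4*√15243/9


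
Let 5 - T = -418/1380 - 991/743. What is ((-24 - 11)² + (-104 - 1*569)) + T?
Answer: 286396267/512670 ≈ 558.64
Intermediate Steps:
T = 3402427/512670 (T = 5 - (-418/1380 - 991/743) = 5 - (-418*1/1380 - 991*1/743) = 5 - (-209/690 - 991/743) = 5 - 1*(-839077/512670) = 5 + 839077/512670 = 3402427/512670 ≈ 6.6367)
((-24 - 11)² + (-104 - 1*569)) + T = ((-24 - 11)² + (-104 - 1*569)) + 3402427/512670 = ((-35)² + (-104 - 569)) + 3402427/512670 = (1225 - 673) + 3402427/512670 = 552 + 3402427/512670 = 286396267/512670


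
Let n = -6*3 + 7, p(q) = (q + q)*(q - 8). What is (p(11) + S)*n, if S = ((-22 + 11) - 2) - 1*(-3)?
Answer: -616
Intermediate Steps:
p(q) = 2*q*(-8 + q) (p(q) = (2*q)*(-8 + q) = 2*q*(-8 + q))
n = -11 (n = -18 + 7 = -11)
S = -10 (S = (-11 - 2) + 3 = -13 + 3 = -10)
(p(11) + S)*n = (2*11*(-8 + 11) - 10)*(-11) = (2*11*3 - 10)*(-11) = (66 - 10)*(-11) = 56*(-11) = -616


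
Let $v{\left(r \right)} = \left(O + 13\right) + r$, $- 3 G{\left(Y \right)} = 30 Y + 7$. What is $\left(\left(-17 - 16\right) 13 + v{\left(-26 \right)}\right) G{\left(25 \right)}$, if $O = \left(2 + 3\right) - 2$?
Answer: $\frac{332323}{3} \approx 1.1077 \cdot 10^{5}$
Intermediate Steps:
$O = 3$ ($O = 5 - 2 = 3$)
$G{\left(Y \right)} = - \frac{7}{3} - 10 Y$ ($G{\left(Y \right)} = - \frac{30 Y + 7}{3} = - \frac{7 + 30 Y}{3} = - \frac{7}{3} - 10 Y$)
$v{\left(r \right)} = 16 + r$ ($v{\left(r \right)} = \left(3 + 13\right) + r = 16 + r$)
$\left(\left(-17 - 16\right) 13 + v{\left(-26 \right)}\right) G{\left(25 \right)} = \left(\left(-17 - 16\right) 13 + \left(16 - 26\right)\right) \left(- \frac{7}{3} - 250\right) = \left(\left(-33\right) 13 - 10\right) \left(- \frac{7}{3} - 250\right) = \left(-429 - 10\right) \left(- \frac{757}{3}\right) = \left(-439\right) \left(- \frac{757}{3}\right) = \frac{332323}{3}$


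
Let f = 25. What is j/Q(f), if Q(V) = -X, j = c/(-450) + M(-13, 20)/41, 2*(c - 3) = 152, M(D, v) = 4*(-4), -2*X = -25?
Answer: 10439/230625 ≈ 0.045264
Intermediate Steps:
X = 25/2 (X = -1/2*(-25) = 25/2 ≈ 12.500)
M(D, v) = -16
c = 79 (c = 3 + (1/2)*152 = 3 + 76 = 79)
j = -10439/18450 (j = 79/(-450) - 16/41 = 79*(-1/450) - 16*1/41 = -79/450 - 16/41 = -10439/18450 ≈ -0.56580)
Q(V) = -25/2 (Q(V) = -1*25/2 = -25/2)
j/Q(f) = -10439/(18450*(-25/2)) = -10439/18450*(-2/25) = 10439/230625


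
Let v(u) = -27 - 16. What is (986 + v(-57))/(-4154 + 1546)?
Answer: -943/2608 ≈ -0.36158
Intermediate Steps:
v(u) = -43
(986 + v(-57))/(-4154 + 1546) = (986 - 43)/(-4154 + 1546) = 943/(-2608) = 943*(-1/2608) = -943/2608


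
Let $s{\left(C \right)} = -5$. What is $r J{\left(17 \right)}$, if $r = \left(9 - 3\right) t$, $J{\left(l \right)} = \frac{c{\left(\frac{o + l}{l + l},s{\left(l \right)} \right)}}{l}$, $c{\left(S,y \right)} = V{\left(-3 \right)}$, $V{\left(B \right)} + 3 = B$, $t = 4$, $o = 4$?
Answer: $- \frac{144}{17} \approx -8.4706$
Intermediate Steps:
$V{\left(B \right)} = -3 + B$
$c{\left(S,y \right)} = -6$ ($c{\left(S,y \right)} = -3 - 3 = -6$)
$J{\left(l \right)} = - \frac{6}{l}$
$r = 24$ ($r = \left(9 - 3\right) 4 = 6 \cdot 4 = 24$)
$r J{\left(17 \right)} = 24 \left(- \frac{6}{17}\right) = - \frac{144}{17}$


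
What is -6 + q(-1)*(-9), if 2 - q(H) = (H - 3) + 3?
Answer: -33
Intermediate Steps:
q(H) = 2 - H (q(H) = 2 - ((H - 3) + 3) = 2 - ((-3 + H) + 3) = 2 - H)
-6 + q(-1)*(-9) = -6 + (2 - 1*(-1))*(-9) = -6 + (2 + 1)*(-9) = -6 + 3*(-9) = -6 - 27 = -33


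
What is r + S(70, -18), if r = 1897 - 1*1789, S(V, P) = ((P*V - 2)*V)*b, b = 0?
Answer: 108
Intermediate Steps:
S(V, P) = 0 (S(V, P) = ((P*V - 2)*V)*0 = ((-2 + P*V)*V)*0 = (V*(-2 + P*V))*0 = 0)
r = 108 (r = 1897 - 1789 = 108)
r + S(70, -18) = 108 + 0 = 108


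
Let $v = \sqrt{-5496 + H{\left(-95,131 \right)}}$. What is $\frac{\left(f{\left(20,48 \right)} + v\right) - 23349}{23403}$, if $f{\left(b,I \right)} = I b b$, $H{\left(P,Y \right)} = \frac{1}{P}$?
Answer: $- \frac{1383}{7801} + \frac{i \sqrt{49601495}}{2223285} \approx -0.17728 + 0.0031678 i$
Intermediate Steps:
$f{\left(b,I \right)} = I b^{2}$
$v = \frac{i \sqrt{49601495}}{95}$ ($v = \sqrt{-5496 + \frac{1}{-95}} = \sqrt{-5496 - \frac{1}{95}} = \sqrt{- \frac{522121}{95}} = \frac{i \sqrt{49601495}}{95} \approx 74.135 i$)
$\frac{\left(f{\left(20,48 \right)} + v\right) - 23349}{23403} = \frac{\left(48 \cdot 20^{2} + \frac{i \sqrt{49601495}}{95}\right) - 23349}{23403} = \left(\left(48 \cdot 400 + \frac{i \sqrt{49601495}}{95}\right) - 23349\right) \frac{1}{23403} = \left(\left(19200 + \frac{i \sqrt{49601495}}{95}\right) - 23349\right) \frac{1}{23403} = \left(-4149 + \frac{i \sqrt{49601495}}{95}\right) \frac{1}{23403} = - \frac{1383}{7801} + \frac{i \sqrt{49601495}}{2223285}$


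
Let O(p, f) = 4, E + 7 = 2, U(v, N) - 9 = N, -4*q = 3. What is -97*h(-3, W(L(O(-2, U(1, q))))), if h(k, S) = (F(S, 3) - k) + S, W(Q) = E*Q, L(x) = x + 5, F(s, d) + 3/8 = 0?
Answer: 32883/8 ≈ 4110.4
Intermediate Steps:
q = -¾ (q = -¼*3 = -¾ ≈ -0.75000)
U(v, N) = 9 + N
E = -5 (E = -7 + 2 = -5)
F(s, d) = -3/8 (F(s, d) = -3/8 + 0 = -3/8)
L(x) = 5 + x
W(Q) = -5*Q
h(k, S) = -3/8 + S - k (h(k, S) = (-3/8 - k) + S = -3/8 + S - k)
-97*h(-3, W(L(O(-2, U(1, q))))) = -97*(-3/8 - 5*(5 + 4) - 1*(-3)) = -97*(-3/8 - 5*9 + 3) = -97*(-3/8 - 45 + 3) = -97*(-339/8) = 32883/8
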